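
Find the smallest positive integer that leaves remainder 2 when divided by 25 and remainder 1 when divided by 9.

127

x ≡ 1 (mod 9) gives x ∈ {1, 10, 19, 28, 37, 46, 55, 64, …}.
The first of these with x mod 25 = 2 is 127.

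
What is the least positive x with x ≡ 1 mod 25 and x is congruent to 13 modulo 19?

51

Since 19·4 ≡ 1 (mod 25), take x = 13 + 19·((1−13)·4 mod 25) = 13 + 19·2 = 51.
Check: 51 mod 25 = 1, 51 mod 19 = 13.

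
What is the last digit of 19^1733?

The units digit of 19^n cycles with period 2: 9, 1, …
1733 leaves remainder 1 on division by 2, so 19^1733 ends in 9.

9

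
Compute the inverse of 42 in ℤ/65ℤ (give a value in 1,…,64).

42·48 = 2016 = 31·65 + 1, so 42⁻¹ ≡ 48 (mod 65).

48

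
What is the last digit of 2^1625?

Last digits of 2^n: 2, 4, 8, 6 (period 4).
1625 mod 4 = 1, so the last digit matches 2^1 = 2.

2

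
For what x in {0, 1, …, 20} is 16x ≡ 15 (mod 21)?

The inverse of 16 mod 21 is 4 (since 16·4 = 64 ≡ 1).
So x ≡ 4·15 = 60 ≡ 18 (mod 21).

18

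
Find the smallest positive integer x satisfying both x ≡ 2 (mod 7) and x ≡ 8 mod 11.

x ≡ 2 (mod 7) gives x ∈ {2, 9, 16, 23, 30}.
The first of these with x mod 11 = 8 is 30.

30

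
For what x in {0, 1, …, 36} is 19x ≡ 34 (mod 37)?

31

19⁻¹ ≡ 2 (mod 37) because 19·2 = 38 = 1·37 + 1.
Multiplying both sides by 2: x ≡ 2·34 = 68 ≡ 31 (mod 37).
Check: 19·31 = 589 = 15·37 + 34.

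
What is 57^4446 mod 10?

The units digit of 57^n cycles with period 4: 7, 9, 3, 1, …
4446 leaves remainder 2 on division by 4, so 57^4446 ends in 9.

9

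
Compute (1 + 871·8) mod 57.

15

871·8 = 6968.
6968 mod 57 = 14 (since 122·57 = 6954).
(1 + 14) mod 57 = 15.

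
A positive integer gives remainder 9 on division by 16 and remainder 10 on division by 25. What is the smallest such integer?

x ≡ 9 (mod 16) gives x ∈ {9, 25, 41, 57, 73, 89, 105, 121, …}.
The first of these with x mod 25 = 10 is 185.

185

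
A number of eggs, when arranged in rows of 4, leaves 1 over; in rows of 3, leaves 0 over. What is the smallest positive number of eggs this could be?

9

x ≡ 0 (mod 3) gives x ∈ {0, 3, 6, 9}.
The first of these with x mod 4 = 1 is 9.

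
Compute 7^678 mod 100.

Square-and-reduce mod 100: 7^1≡7, 7^2≡49, 7^4≡1, 7^8≡1, 7^16≡1, 7^32≡1, 7^64≡1, 7^128≡1, 7^256≡1, 7^512≡1.
Since 678 = 2 + 4 + 32 + 128 + 512 in binary, 7^678 ≡ 49·1·1·1·1 ≡ 49 (mod 100).

49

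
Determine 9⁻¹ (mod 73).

9·65 = 585 = 8·73 + 1, so 9⁻¹ ≡ 65 (mod 73).

65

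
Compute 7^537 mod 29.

By repeated squaring mod 29: 7^1≡7, 7^2≡20, 7^4≡23, 7^8≡7, 7^16≡20, 7^32≡23, 7^64≡7, 7^128≡20, 7^256≡23, 7^512≡7.
Since 537 = 1 + 8 + 16 + 512 in binary, 7^537 ≡ 7·7·20·7 ≡ 16 (mod 29).

16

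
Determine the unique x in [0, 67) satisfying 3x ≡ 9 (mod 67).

3

The inverse of 3 mod 67 is 45 (since 3·45 = 135 ≡ 1).
Multiplying both sides by 45: x ≡ 45·9 = 405 ≡ 3 (mod 67).
Check: 3·3 = 9 = 0·67 + 9.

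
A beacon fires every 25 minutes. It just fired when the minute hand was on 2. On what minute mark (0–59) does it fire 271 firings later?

57

271·25 = 6775.
6775 mod 60 = 55 (since 112·60 = 6720).
(2 + 55) mod 60 = 57.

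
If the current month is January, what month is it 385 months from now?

385 mod 12 = 1 (since 32·12 = 384).
January + 1 month → February.

February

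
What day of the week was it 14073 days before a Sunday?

Thursday

14073 − 2010·7 = 3, so 14073 ≡ 3 (mod 7).
Sunday − 3 days → Thursday.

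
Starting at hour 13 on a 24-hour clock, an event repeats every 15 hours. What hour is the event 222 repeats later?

222·15 = 3330.
3330 mod 24 = 18 (since 138·24 = 3312).
(13 + 18) mod 24 = 7.

7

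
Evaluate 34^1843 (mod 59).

Successive squares of 34 mod 59: 34^1≡34, 34^2≡35, 34^4≡45, 34^8≡19, 34^16≡7, 34^32≡49, 34^64≡41, 34^128≡29, 34^256≡15, 34^512≡48, 34^1024≡3.
Since 1843 = 1 + 2 + 16 + 32 + 256 + 512 + 1024 in binary, 34^1843 ≡ 34·35·7·49·15·48·3 ≡ 52 (mod 59).

52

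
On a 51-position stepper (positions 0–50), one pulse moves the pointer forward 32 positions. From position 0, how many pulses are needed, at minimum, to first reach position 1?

8

51 = 1·32 + 19
32 = 1·19 + 13
19 = 1·13 + 6
13 = 2·6 + 1
6 = 6·1 + 0
Back-substituting gives 32·8 ≡ 1 (mod 51).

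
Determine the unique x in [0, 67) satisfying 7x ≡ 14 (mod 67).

2

The inverse of 7 mod 67 is 48 (since 7·48 = 336 ≡ 1).
Multiplying both sides by 48: x ≡ 48·14 = 672 ≡ 2 (mod 67).
Check: 7·2 = 14 = 0·67 + 14.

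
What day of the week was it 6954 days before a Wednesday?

6954 mod 7 = 3 (since 993·7 = 6951).
Wednesday − 3 days → Sunday.

Sunday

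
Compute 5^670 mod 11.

By repeated squaring mod 11: 5^1≡5, 5^2≡3, 5^4≡9, 5^8≡4, 5^16≡5, 5^32≡3, 5^64≡9, 5^128≡4, 5^256≡5, 5^512≡3.
670 = 2 + 4 + 8 + 16 + 128 + 512, so 5^670 ≡ 3·9·4·5·4·3 ≡ 1 (mod 11).

1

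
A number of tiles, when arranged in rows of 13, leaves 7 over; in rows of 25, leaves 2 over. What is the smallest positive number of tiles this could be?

x ≡ 7 (mod 13) gives x ∈ {7, 20, 33, 46, 59, 72, 85, 98, …}.
The first of these with x mod 25 = 2 is 202.

202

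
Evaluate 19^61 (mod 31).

Square-and-reduce mod 31: 19^1≡19, 19^2≡20, 19^4≡28, 19^8≡9, 19^16≡19, 19^32≡20.
61 = 1 + 4 + 8 + 16 + 32, so 19^61 ≡ 19·28·9·19·20 ≡ 19 (mod 31).

19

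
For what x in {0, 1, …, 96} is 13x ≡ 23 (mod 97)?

The inverse of 13 mod 97 is 15 (since 13·15 = 195 ≡ 1).
Multiplying both sides by 15: x ≡ 15·23 = 345 ≡ 54 (mod 97).

54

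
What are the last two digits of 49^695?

By repeated squaring mod 100: 49^1≡49, 49^2≡1, 49^4≡1, 49^8≡1, 49^16≡1, 49^32≡1, 49^64≡1, 49^128≡1, 49^256≡1, 49^512≡1.
695 = 1 + 2 + 4 + 16 + 32 + 128 + 512, so 49^695 ≡ 49·1·1·1·1·1·1 ≡ 49 (mod 100).

49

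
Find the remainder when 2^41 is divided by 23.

3

Square-and-reduce mod 23: 2^1≡2, 2^2≡4, 2^4≡16, 2^8≡3, 2^16≡9, 2^32≡12.
Since 41 = 1 + 8 + 32 in binary, 2^41 ≡ 2·3·12 ≡ 3 (mod 23).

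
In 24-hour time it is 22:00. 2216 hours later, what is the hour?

6

2216 mod 24 = 8 (since 92·24 = 2208).
(22 + 8) mod 24 = 6.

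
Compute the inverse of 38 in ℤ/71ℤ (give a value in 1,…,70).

43

38·43 = 1634 = 23·71 + 1, so 38⁻¹ ≡ 43 (mod 71).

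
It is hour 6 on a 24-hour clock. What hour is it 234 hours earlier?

234 − 9·24 = 18, so 234 ≡ 18 (mod 24).
(6 − 18) mod 24 = 12.

12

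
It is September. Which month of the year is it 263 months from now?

263 = 21·12 + 11, so 263 mod 12 = 11.
September + 11 months → August.

August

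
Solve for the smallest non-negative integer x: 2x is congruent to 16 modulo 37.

The inverse of 2 mod 37 is 19 (since 2·19 = 38 ≡ 1).
So x ≡ 19·16 = 304 ≡ 8 (mod 37).

8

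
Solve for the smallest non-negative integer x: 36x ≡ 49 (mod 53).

The inverse of 36 mod 53 is 28 (since 36·28 = 1008 ≡ 1).
Multiplying both sides by 28: x ≡ 28·49 = 1372 ≡ 47 (mod 53).

47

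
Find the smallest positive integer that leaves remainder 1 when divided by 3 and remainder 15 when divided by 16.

31

Since 16·1 ≡ 1 (mod 3), take x = 15 + 16·((1−15)·1 mod 3) = 15 + 16·1 = 31.
Check: 31 mod 3 = 1, 31 mod 16 = 15.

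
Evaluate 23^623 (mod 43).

Square-and-reduce mod 43: 23^1≡23, 23^2≡13, 23^4≡40, 23^8≡9, 23^16≡38, 23^32≡25, 23^64≡23, 23^128≡13, 23^256≡40, 23^512≡9.
Since 623 = 1 + 2 + 4 + 8 + 32 + 64 + 512 in binary, 23^623 ≡ 23·13·40·9·25·23·9 ≡ 36 (mod 43).

36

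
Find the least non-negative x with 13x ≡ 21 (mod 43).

38

The inverse of 13 mod 43 is 10 (since 13·10 = 130 ≡ 1).
So x ≡ 10·21 = 210 ≡ 38 (mod 43).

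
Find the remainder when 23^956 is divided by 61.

9

By repeated squaring mod 61: 23^1≡23, 23^2≡41, 23^4≡34, 23^8≡58, 23^16≡9, 23^32≡20, 23^64≡34, 23^128≡58, 23^256≡9, 23^512≡20.
956 = 4 + 8 + 16 + 32 + 128 + 256 + 512, so 23^956 ≡ 34·58·9·20·58·9·20 ≡ 9 (mod 61).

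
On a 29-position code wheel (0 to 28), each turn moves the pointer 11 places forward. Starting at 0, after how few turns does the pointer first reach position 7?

The inverse of 11 mod 29 is 8 (since 11·8 = 88 ≡ 1).
Multiplying both sides by 8: x ≡ 8·7 = 56 ≡ 27 (mod 29).
Check: 11·27 = 297 = 10·29 + 7.

27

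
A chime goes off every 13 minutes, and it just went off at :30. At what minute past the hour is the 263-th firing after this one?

263·13 = 3419.
Dividing 3419 by 60 gives quotient 56 and remainder 59.
(30 + 59) mod 60 = 29.

29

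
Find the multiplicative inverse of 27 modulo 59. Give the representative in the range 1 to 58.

35

59 = 2·27 + 5
27 = 5·5 + 2
5 = 2·2 + 1
2 = 2·1 + 0
Back-substituting gives 27·35 ≡ 1 (mod 59).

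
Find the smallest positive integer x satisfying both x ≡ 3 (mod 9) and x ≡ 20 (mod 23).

Since 23·2 ≡ 1 (mod 9), take x = 20 + 23·((3−20)·2 mod 9) = 20 + 23·2 = 66.
Check: 66 mod 9 = 3, 66 mod 23 = 20.

66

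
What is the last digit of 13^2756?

The units digit of 13^n cycles with period 4: 3, 9, 7, 1, …
2756 mod 4 = 0, so the last digit matches 3^4 = 1.

1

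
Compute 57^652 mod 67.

Square-and-reduce mod 67: 57^1≡57, 57^2≡33, 57^4≡17, 57^8≡21, 57^16≡39, 57^32≡47, 57^64≡65, 57^128≡4, 57^256≡16, 57^512≡55.
Since 652 = 4 + 8 + 128 + 512 in binary, 57^652 ≡ 17·21·4·55 ≡ 16 (mod 67).

16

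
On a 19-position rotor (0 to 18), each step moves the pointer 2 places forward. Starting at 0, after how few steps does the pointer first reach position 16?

8

2⁻¹ ≡ 10 (mod 19) because 2·10 = 20 = 1·19 + 1.
Multiplying both sides by 10: x ≡ 10·16 = 160 ≡ 8 (mod 19).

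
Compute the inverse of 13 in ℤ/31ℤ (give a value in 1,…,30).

12

13·12 = 156 = 5·31 + 1, so 13⁻¹ ≡ 12 (mod 31).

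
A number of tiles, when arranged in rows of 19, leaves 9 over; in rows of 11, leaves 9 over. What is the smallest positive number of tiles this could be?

9

x ≡ 9 (mod 11) gives x ∈ {9}.
The first of these with x mod 19 = 9 is 9.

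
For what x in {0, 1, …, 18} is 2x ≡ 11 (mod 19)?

2⁻¹ ≡ 10 (mod 19) because 2·10 = 20 = 1·19 + 1.
Multiplying both sides by 10: x ≡ 10·11 = 110 ≡ 15 (mod 19).
Check: 2·15 = 30 = 1·19 + 11.

15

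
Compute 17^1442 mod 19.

Successive squares of 17 mod 19: 17^1≡17, 17^2≡4, 17^4≡16, 17^8≡9, 17^16≡5, 17^32≡6, 17^64≡17, 17^128≡4, 17^256≡16, 17^512≡9, 17^1024≡5.
1442 = 2 + 32 + 128 + 256 + 1024, so 17^1442 ≡ 4·6·4·16·5 ≡ 4 (mod 19).

4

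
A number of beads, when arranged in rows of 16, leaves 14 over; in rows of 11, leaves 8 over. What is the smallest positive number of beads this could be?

30

Since 11·3 ≡ 1 (mod 16), take x = 8 + 11·((14−8)·3 mod 16) = 8 + 11·2 = 30.
Check: 30 mod 16 = 14, 30 mod 11 = 8.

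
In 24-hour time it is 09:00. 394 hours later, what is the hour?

19

394 mod 24 = 10 (since 16·24 = 384).
(9 + 10) mod 24 = 19.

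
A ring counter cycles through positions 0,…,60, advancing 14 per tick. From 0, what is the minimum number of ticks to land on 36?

14⁻¹ ≡ 48 (mod 61) because 14·48 = 672 = 11·61 + 1.
Multiplying both sides by 48: x ≡ 48·36 = 1728 ≡ 20 (mod 61).

20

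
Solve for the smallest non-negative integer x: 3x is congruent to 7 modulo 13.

3⁻¹ ≡ 9 (mod 13) because 3·9 = 27 = 2·13 + 1.
Multiplying both sides by 9: x ≡ 9·7 = 63 ≡ 11 (mod 13).

11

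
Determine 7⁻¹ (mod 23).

23 = 3·7 + 2
7 = 3·2 + 1
2 = 2·1 + 0
Back-substituting gives 7·10 ≡ 1 (mod 23).

10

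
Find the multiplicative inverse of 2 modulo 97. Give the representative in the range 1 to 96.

49

2·49 = 98 = 1·97 + 1, so 2⁻¹ ≡ 49 (mod 97).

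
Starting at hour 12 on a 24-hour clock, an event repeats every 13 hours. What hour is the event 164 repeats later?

164·13 = 2132.
2132 mod 24 = 20 (since 88·24 = 2112).
(12 + 20) mod 24 = 8.

8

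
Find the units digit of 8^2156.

6

The units digit of 8^n cycles with period 4: 8, 4, 2, 6, …
2156 leaves remainder 0 on division by 4, so 8^2156 ends in 6.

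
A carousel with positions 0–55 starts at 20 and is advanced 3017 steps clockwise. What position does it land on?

13

Dividing 3017 by 56 gives quotient 53 and remainder 49.
(20 + 49) mod 56 = 13.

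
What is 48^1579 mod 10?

Last digits of 8^n: 8, 4, 2, 6 (period 4).
1579 leaves remainder 3 on division by 4, so 48^1579 ends in 2.

2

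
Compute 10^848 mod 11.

By repeated squaring mod 11: 10^1≡10, 10^2≡1, 10^4≡1, 10^8≡1, 10^16≡1, 10^32≡1, 10^64≡1, 10^128≡1, 10^256≡1, 10^512≡1.
848 = 16 + 64 + 256 + 512, so 10^848 ≡ 1·1·1·1 ≡ 1 (mod 11).

1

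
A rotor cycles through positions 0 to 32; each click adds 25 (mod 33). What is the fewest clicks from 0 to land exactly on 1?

25·4 = 100 = 3·33 + 1, so 25⁻¹ ≡ 4 (mod 33).

4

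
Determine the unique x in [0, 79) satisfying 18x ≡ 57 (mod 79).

69

The inverse of 18 mod 79 is 22 (since 18·22 = 396 ≡ 1).
Multiplying both sides by 22: x ≡ 22·57 = 1254 ≡ 69 (mod 79).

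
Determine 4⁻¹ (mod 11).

3

11 = 2·4 + 3
4 = 1·3 + 1
3 = 3·1 + 0
Back-substituting gives 4·3 ≡ 1 (mod 11).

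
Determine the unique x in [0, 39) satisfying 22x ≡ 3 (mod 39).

22⁻¹ ≡ 16 (mod 39) because 22·16 = 352 = 9·39 + 1.
Multiplying both sides by 16: x ≡ 16·3 = 48 ≡ 9 (mod 39).

9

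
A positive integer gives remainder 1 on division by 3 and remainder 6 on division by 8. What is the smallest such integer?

22

x ≡ 1 (mod 3) gives x ∈ {1, 4, 7, 10, 13, 16, 19, 22}.
The first of these with x mod 8 = 6 is 22.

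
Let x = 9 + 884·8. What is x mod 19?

13

884·8 = 7072.
7072 = 372·19 + 4, so 7072 mod 19 = 4.
(9 + 4) mod 19 = 13.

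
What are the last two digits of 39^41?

Square-and-reduce mod 100: 39^1≡39, 39^2≡21, 39^4≡41, 39^8≡81, 39^16≡61, 39^32≡21.
Since 41 = 1 + 8 + 32 in binary, 39^41 ≡ 39·81·21 ≡ 39 (mod 100).

39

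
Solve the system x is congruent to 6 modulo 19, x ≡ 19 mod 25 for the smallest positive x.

x ≡ 6 (mod 19) gives x ∈ {6, 25, 44}.
The first of these with x mod 25 = 19 is 44.

44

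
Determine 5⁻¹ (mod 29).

6

5·6 = 30 = 1·29 + 1, so 5⁻¹ ≡ 6 (mod 29).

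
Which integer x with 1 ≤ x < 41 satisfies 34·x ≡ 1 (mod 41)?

41 = 1·34 + 7
34 = 4·7 + 6
7 = 1·6 + 1
6 = 6·1 + 0
Back-substituting gives 34·35 ≡ 1 (mod 41).

35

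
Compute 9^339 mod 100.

89

Square-and-reduce mod 100: 9^1≡9, 9^2≡81, 9^4≡61, 9^8≡21, 9^16≡41, 9^32≡81, 9^64≡61, 9^128≡21, 9^256≡41.
Since 339 = 1 + 2 + 16 + 64 + 256 in binary, 9^339 ≡ 9·81·41·61·41 ≡ 89 (mod 100).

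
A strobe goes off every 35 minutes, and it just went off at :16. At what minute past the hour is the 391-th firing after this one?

391·35 = 13685.
13685 = 228·60 + 5, so 13685 mod 60 = 5.
(16 + 5) mod 60 = 21.

21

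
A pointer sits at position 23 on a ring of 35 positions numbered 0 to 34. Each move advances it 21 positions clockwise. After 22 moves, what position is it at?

30

22·21 = 462.
462 − 13·35 = 7, so 462 ≡ 7 (mod 35).
(23 + 7) mod 35 = 30.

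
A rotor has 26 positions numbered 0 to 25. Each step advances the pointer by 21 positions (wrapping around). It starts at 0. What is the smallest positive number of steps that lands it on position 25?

The inverse of 21 mod 26 is 5 (since 21·5 = 105 ≡ 1).
Multiplying both sides by 5: x ≡ 5·25 = 125 ≡ 21 (mod 26).
Check: 21·21 = 441 = 16·26 + 25.

21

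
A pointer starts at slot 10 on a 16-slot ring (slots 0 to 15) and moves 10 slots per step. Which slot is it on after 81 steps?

4

81·10 = 810.
810 = 50·16 + 10, so 810 mod 16 = 10.
(10 + 10) mod 16 = 4.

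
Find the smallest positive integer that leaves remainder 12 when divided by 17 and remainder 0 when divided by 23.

46

x ≡ 12 (mod 17) gives x ∈ {12, 29, 46}.
The first of these with x mod 23 = 0 is 46.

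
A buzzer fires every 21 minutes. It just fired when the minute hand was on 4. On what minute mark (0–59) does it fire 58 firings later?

58·21 = 1218.
Dividing 1218 by 60 gives quotient 20 and remainder 18.
(4 + 18) mod 60 = 22.

22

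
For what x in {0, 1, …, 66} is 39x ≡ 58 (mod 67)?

41

The inverse of 39 mod 67 is 55 (since 39·55 = 2145 ≡ 1).
So x ≡ 55·58 = 3190 ≡ 41 (mod 67).
Check: 39·41 = 1599 = 23·67 + 58.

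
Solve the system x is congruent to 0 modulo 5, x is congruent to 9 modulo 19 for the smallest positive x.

x ≡ 0 (mod 5) gives x ∈ {0, 5, 10, 15, 20, 25, 30, 35, …}.
The first of these with x mod 19 = 9 is 85.

85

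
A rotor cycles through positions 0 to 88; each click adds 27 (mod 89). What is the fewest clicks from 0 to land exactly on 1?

27·33 = 891 = 10·89 + 1, so 27⁻¹ ≡ 33 (mod 89).

33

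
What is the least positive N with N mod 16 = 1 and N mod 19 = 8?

65

x ≡ 1 (mod 16) gives x ∈ {1, 17, 33, 49, 65}.
The first of these with x mod 19 = 8 is 65.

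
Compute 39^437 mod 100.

Square-and-reduce mod 100: 39^1≡39, 39^2≡21, 39^4≡41, 39^8≡81, 39^16≡61, 39^32≡21, 39^64≡41, 39^128≡81, 39^256≡61.
437 = 1 + 4 + 16 + 32 + 128 + 256, so 39^437 ≡ 39·41·61·21·81·61 ≡ 79 (mod 100).

79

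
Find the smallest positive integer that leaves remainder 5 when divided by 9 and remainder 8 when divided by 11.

x ≡ 5 (mod 9) gives x ∈ {5, 14, 23, 32, 41}.
The first of these with x mod 11 = 8 is 41.

41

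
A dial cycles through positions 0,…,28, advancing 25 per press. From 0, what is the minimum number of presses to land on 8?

27

25⁻¹ ≡ 7 (mod 29) because 25·7 = 175 = 6·29 + 1.
Multiplying both sides by 7: x ≡ 7·8 = 56 ≡ 27 (mod 29).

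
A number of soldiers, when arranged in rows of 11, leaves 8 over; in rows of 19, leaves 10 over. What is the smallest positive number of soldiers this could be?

Since 19·7 ≡ 1 (mod 11), take x = 10 + 19·((8−10)·7 mod 11) = 10 + 19·8 = 162.
Check: 162 mod 11 = 8, 162 mod 19 = 10.

162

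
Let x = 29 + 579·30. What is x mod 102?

59

579·30 = 17370.
Dividing 17370 by 102 gives quotient 170 and remainder 30.
(29 + 30) mod 102 = 59.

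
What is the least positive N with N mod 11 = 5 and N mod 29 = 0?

203

x ≡ 5 (mod 11) gives x ∈ {5, 16, 27, 38, 49, 60, 71, 82, …}.
The first of these with x mod 29 = 0 is 203.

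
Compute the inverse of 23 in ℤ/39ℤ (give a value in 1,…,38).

17

39 = 1·23 + 16
23 = 1·16 + 7
16 = 2·7 + 2
7 = 3·2 + 1
2 = 2·1 + 0
Back-substituting gives 23·17 ≡ 1 (mod 39).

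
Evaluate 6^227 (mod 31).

26

By repeated squaring mod 31: 6^1≡6, 6^2≡5, 6^4≡25, 6^8≡5, 6^16≡25, 6^32≡5, 6^64≡25, 6^128≡5.
227 = 1 + 2 + 32 + 64 + 128, so 6^227 ≡ 6·5·5·25·5 ≡ 26 (mod 31).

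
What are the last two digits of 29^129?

By repeated squaring mod 100: 29^1≡29, 29^2≡41, 29^4≡81, 29^8≡61, 29^16≡21, 29^32≡41, 29^64≡81, 29^128≡61.
129 = 1 + 128, so 29^129 ≡ 29·61 ≡ 69 (mod 100).

69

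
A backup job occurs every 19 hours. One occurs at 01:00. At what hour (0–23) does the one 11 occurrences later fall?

18

11·19 = 209.
Dividing 209 by 24 gives quotient 8 and remainder 17.
(1 + 17) mod 24 = 18.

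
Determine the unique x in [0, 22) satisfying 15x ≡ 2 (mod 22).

15⁻¹ ≡ 3 (mod 22) because 15·3 = 45 = 2·22 + 1.
Multiplying both sides by 3: x ≡ 3·2 = 6 ≡ 6 (mod 22).

6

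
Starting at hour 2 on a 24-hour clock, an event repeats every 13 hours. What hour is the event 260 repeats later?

22

260·13 = 3380.
3380 = 140·24 + 20, so 3380 mod 24 = 20.
(2 + 20) mod 24 = 22.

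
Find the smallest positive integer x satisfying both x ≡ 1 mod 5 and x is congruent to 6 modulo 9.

6

Since 9·4 ≡ 1 (mod 5), take x = 6 + 9·((1−6)·4 mod 5) = 6 + 9·0 = 6.
Check: 6 mod 5 = 1, 6 mod 9 = 6.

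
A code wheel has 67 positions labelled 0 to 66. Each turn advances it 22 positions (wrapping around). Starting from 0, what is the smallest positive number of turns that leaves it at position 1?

64

22·64 = 1408 = 21·67 + 1, so 22⁻¹ ≡ 64 (mod 67).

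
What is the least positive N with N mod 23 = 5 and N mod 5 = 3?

28

x ≡ 3 (mod 5) gives x ∈ {3, 8, 13, 18, 23, 28}.
The first of these with x mod 23 = 5 is 28.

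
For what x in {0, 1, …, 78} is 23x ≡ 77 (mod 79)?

48

23⁻¹ ≡ 55 (mod 79) because 23·55 = 1265 = 16·79 + 1.
So x ≡ 55·77 = 4235 ≡ 48 (mod 79).
Check: 23·48 = 1104 = 13·79 + 77.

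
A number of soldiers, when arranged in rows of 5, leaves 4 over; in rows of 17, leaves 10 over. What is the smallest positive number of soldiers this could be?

Since 17·3 ≡ 1 (mod 5), take x = 10 + 17·((4−10)·3 mod 5) = 10 + 17·2 = 44.
Check: 44 mod 5 = 4, 44 mod 17 = 10.

44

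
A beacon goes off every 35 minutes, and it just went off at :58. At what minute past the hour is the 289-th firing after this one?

289·35 = 10115.
Dividing 10115 by 60 gives quotient 168 and remainder 35.
(58 + 35) mod 60 = 33.

33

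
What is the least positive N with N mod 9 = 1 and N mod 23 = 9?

55

Since 23·2 ≡ 1 (mod 9), take x = 9 + 23·((1−9)·2 mod 9) = 9 + 23·2 = 55.
Check: 55 mod 9 = 1, 55 mod 23 = 9.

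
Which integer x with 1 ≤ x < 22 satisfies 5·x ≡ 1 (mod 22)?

9

5·9 = 45 = 2·22 + 1, so 5⁻¹ ≡ 9 (mod 22).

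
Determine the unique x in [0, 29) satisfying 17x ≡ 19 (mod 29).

25

17⁻¹ ≡ 12 (mod 29) because 17·12 = 204 = 7·29 + 1.
Multiplying both sides by 12: x ≡ 12·19 = 228 ≡ 25 (mod 29).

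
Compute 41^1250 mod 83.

9

By repeated squaring mod 83: 41^1≡41, 41^2≡21, 41^4≡26, 41^8≡12, 41^16≡61, 41^32≡69, 41^64≡30, 41^128≡70, 41^256≡3, 41^512≡9, 41^1024≡81.
1250 = 2 + 32 + 64 + 128 + 1024, so 41^1250 ≡ 21·69·30·70·81 ≡ 9 (mod 83).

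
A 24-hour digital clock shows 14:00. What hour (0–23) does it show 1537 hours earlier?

13

Dividing 1537 by 24 gives quotient 64 and remainder 1.
(14 − 1) mod 24 = 13.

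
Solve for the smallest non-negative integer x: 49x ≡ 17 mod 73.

51

The inverse of 49 mod 73 is 3 (since 49·3 = 147 ≡ 1).
Multiplying both sides by 3: x ≡ 3·17 = 51 ≡ 51 (mod 73).
Check: 49·51 = 2499 = 34·73 + 17.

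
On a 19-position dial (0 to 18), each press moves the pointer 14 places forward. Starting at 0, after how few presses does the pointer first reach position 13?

The inverse of 14 mod 19 is 15 (since 14·15 = 210 ≡ 1).
Multiplying both sides by 15: x ≡ 15·13 = 195 ≡ 5 (mod 19).
Check: 14·5 = 70 = 3·19 + 13.

5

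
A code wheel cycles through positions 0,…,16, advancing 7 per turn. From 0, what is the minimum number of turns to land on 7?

1

7⁻¹ ≡ 5 (mod 17) because 7·5 = 35 = 2·17 + 1.
Multiplying both sides by 5: x ≡ 5·7 = 35 ≡ 1 (mod 17).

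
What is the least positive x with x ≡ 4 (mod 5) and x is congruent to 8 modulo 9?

44

x ≡ 4 (mod 5) gives x ∈ {4, 9, 14, 19, 24, 29, 34, 39, …}.
The first of these with x mod 9 = 8 is 44.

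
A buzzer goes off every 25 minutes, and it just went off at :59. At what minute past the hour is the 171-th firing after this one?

171·25 = 4275.
4275 = 71·60 + 15, so 4275 mod 60 = 15.
(59 + 15) mod 60 = 14.

14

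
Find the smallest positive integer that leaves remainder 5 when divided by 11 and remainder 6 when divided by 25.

Since 25·4 ≡ 1 (mod 11), take x = 6 + 25·((5−6)·4 mod 11) = 6 + 25·7 = 181.
Check: 181 mod 11 = 5, 181 mod 25 = 6.

181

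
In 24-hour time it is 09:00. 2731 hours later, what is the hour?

4

2731 mod 24 = 19 (since 113·24 = 2712).
(9 + 19) mod 24 = 4.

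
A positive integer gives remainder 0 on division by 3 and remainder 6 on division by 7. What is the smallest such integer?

6

x ≡ 0 (mod 3) gives x ∈ {0, 3, 6}.
The first of these with x mod 7 = 6 is 6.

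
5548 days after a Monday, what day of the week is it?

Friday

5548 = 792·7 + 4, so 5548 mod 7 = 4.
Monday + 4 days → Friday.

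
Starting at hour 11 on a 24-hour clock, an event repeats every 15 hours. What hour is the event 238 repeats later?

238·15 = 3570.
3570 − 148·24 = 18, so 3570 ≡ 18 (mod 24).
(11 + 18) mod 24 = 5.

5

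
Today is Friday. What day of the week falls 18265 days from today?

18265 = 2609·7 + 2, so 18265 mod 7 = 2.
Friday + 2 days → Sunday.

Sunday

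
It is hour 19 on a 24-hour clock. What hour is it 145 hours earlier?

18

Dividing 145 by 24 gives quotient 6 and remainder 1.
(19 − 1) mod 24 = 18.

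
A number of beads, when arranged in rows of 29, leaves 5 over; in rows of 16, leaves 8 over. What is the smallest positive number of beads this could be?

x ≡ 8 (mod 16) gives x ∈ {8, 24, 40, 56, 72, 88, 104, 120, …}.
The first of these with x mod 29 = 5 is 440.

440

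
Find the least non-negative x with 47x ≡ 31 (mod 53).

39

The inverse of 47 mod 53 is 44 (since 47·44 = 2068 ≡ 1).
Multiplying both sides by 44: x ≡ 44·31 = 1364 ≡ 39 (mod 53).
Check: 47·39 = 1833 = 34·53 + 31.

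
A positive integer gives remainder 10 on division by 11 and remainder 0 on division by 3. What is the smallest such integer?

21

x ≡ 0 (mod 3) gives x ∈ {0, 3, 6, 9, 12, 15, 18, 21}.
The first of these with x mod 11 = 10 is 21.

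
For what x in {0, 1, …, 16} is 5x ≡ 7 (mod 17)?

15

The inverse of 5 mod 17 is 7 (since 5·7 = 35 ≡ 1).
Multiplying both sides by 7: x ≡ 7·7 = 49 ≡ 15 (mod 17).
Check: 5·15 = 75 = 4·17 + 7.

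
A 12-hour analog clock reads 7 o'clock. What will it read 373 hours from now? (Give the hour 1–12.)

373 = 31·12 + 1, so 373 mod 12 = 1.
7 + 1 → 8 on a 12-hour dial.

8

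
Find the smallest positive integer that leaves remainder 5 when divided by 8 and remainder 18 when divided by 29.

x ≡ 5 (mod 8) gives x ∈ {5, 13, 21, 29, 37, 45, 53, 61, …}.
The first of these with x mod 29 = 18 is 221.

221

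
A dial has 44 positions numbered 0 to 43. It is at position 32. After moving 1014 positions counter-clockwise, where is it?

30

Dividing 1014 by 44 gives quotient 23 and remainder 2.
(32 − 2) mod 44 = 30.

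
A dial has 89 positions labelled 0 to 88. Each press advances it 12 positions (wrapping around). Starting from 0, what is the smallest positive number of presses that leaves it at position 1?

12·52 = 624 = 7·89 + 1, so 12⁻¹ ≡ 52 (mod 89).

52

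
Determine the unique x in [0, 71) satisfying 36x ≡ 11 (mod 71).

The inverse of 36 mod 71 is 2 (since 36·2 = 72 ≡ 1).
So x ≡ 2·11 = 22 ≡ 22 (mod 71).
Check: 36·22 = 792 = 11·71 + 11.

22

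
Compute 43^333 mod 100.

By repeated squaring mod 100: 43^1≡43, 43^2≡49, 43^4≡1, 43^8≡1, 43^16≡1, 43^32≡1, 43^64≡1, 43^128≡1, 43^256≡1.
Since 333 = 1 + 4 + 8 + 64 + 256 in binary, 43^333 ≡ 43·1·1·1·1 ≡ 43 (mod 100).

43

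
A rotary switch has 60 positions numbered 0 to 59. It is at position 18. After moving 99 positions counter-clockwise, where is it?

99 − 1·60 = 39, so 99 ≡ 39 (mod 60).
(18 − 39) mod 60 = 39.

39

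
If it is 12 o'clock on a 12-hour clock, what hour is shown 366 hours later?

6

Dividing 366 by 12 gives quotient 30 and remainder 6.
12 + 6 → 6 on a 12-hour dial.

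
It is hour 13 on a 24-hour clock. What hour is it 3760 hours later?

3760 = 156·24 + 16, so 3760 mod 24 = 16.
(13 + 16) mod 24 = 5.

5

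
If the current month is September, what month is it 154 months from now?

July

154 mod 12 = 10 (since 12·12 = 144).
September + 10 months → July.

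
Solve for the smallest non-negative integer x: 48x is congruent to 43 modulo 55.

48⁻¹ ≡ 47 (mod 55) because 48·47 = 2256 = 41·55 + 1.
Multiplying both sides by 47: x ≡ 47·43 = 2021 ≡ 41 (mod 55).

41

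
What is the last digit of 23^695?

The units digit of 23^n cycles with period 4: 3, 9, 7, 1, …
695 leaves remainder 3 on division by 4, so 23^695 ends in 7.

7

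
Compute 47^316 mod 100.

By repeated squaring mod 100: 47^1≡47, 47^2≡9, 47^4≡81, 47^8≡61, 47^16≡21, 47^32≡41, 47^64≡81, 47^128≡61, 47^256≡21.
316 = 4 + 8 + 16 + 32 + 256, so 47^316 ≡ 81·61·21·41·21 ≡ 21 (mod 100).

21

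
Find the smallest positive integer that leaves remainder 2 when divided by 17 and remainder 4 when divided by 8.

Since 8·15 ≡ 1 (mod 17), take x = 4 + 8·((2−4)·15 mod 17) = 4 + 8·4 = 36.
Check: 36 mod 17 = 2, 36 mod 8 = 4.

36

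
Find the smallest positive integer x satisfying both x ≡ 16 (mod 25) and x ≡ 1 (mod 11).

166

Since 11·16 ≡ 1 (mod 25), take x = 1 + 11·((16−1)·16 mod 25) = 1 + 11·15 = 166.
Check: 166 mod 25 = 16, 166 mod 11 = 1.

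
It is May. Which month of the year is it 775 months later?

December

Dividing 775 by 12 gives quotient 64 and remainder 7.
May + 7 months → December.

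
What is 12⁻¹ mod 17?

17 = 1·12 + 5
12 = 2·5 + 2
5 = 2·2 + 1
2 = 2·1 + 0
Back-substituting gives 12·10 ≡ 1 (mod 17).

10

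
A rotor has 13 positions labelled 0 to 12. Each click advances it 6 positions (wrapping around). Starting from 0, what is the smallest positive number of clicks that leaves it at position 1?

13 = 2·6 + 1
6 = 6·1 + 0
Back-substituting gives 6·11 ≡ 1 (mod 13).

11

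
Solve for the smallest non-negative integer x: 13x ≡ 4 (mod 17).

13⁻¹ ≡ 4 (mod 17) because 13·4 = 52 = 3·17 + 1.
Multiplying both sides by 4: x ≡ 4·4 = 16 ≡ 16 (mod 17).
Check: 13·16 = 208 = 12·17 + 4.

16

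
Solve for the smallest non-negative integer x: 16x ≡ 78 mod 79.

74

16⁻¹ ≡ 5 (mod 79) because 16·5 = 80 = 1·79 + 1.
So x ≡ 5·78 = 390 ≡ 74 (mod 79).
Check: 16·74 = 1184 = 14·79 + 78.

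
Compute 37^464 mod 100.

Successive squares of 37 mod 100: 37^1≡37, 37^2≡69, 37^4≡61, 37^8≡21, 37^16≡41, 37^32≡81, 37^64≡61, 37^128≡21, 37^256≡41.
Since 464 = 16 + 64 + 128 + 256 in binary, 37^464 ≡ 41·61·21·41 ≡ 61 (mod 100).

61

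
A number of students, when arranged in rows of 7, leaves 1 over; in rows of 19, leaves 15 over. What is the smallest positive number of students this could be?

x ≡ 1 (mod 7) gives x ∈ {1, 8, 15}.
The first of these with x mod 19 = 15 is 15.

15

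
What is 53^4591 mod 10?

7

Last digits of 3^n: 3, 9, 7, 1 (period 4).
4591 leaves remainder 3 on division by 4, so 53^4591 ends in 7.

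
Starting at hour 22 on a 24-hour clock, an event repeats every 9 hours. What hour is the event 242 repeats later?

242·9 = 2178.
2178 mod 24 = 18 (since 90·24 = 2160).
(22 + 18) mod 24 = 16.

16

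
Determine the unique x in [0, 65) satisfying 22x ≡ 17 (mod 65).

22⁻¹ ≡ 3 (mod 65) because 22·3 = 66 = 1·65 + 1.
So x ≡ 3·17 = 51 ≡ 51 (mod 65).
Check: 22·51 = 1122 = 17·65 + 17.

51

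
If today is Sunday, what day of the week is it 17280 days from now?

17280 − 2468·7 = 4, so 17280 ≡ 4 (mod 7).
Sunday + 4 days → Thursday.

Thursday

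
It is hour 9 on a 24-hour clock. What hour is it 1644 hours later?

1644 − 68·24 = 12, so 1644 ≡ 12 (mod 24).
(9 + 12) mod 24 = 21.

21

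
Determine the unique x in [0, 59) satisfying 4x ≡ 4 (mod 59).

1

The inverse of 4 mod 59 is 15 (since 4·15 = 60 ≡ 1).
So x ≡ 15·4 = 60 ≡ 1 (mod 59).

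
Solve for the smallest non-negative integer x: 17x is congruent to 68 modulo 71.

4

The inverse of 17 mod 71 is 46 (since 17·46 = 782 ≡ 1).
So x ≡ 46·68 = 3128 ≡ 4 (mod 71).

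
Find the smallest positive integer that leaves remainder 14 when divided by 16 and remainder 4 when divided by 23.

142

x ≡ 14 (mod 16) gives x ∈ {14, 30, 46, 62, 78, 94, 110, 126, …}.
The first of these with x mod 23 = 4 is 142.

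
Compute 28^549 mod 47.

16

Square-and-reduce mod 47: 28^1≡28, 28^2≡32, 28^4≡37, 28^8≡6, 28^16≡36, 28^32≡27, 28^64≡24, 28^128≡12, 28^256≡3, 28^512≡9.
Since 549 = 1 + 4 + 32 + 512 in binary, 28^549 ≡ 28·37·27·9 ≡ 16 (mod 47).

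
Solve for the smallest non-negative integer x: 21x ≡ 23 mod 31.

The inverse of 21 mod 31 is 3 (since 21·3 = 63 ≡ 1).
Multiplying both sides by 3: x ≡ 3·23 = 69 ≡ 7 (mod 31).

7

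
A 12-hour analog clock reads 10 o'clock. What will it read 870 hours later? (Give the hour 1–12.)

870 = 72·12 + 6, so 870 mod 12 = 6.
10 + 6 → 4 on a 12-hour dial.

4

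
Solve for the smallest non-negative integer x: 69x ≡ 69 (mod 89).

69⁻¹ ≡ 40 (mod 89) because 69·40 = 2760 = 31·89 + 1.
Multiplying both sides by 40: x ≡ 40·69 = 2760 ≡ 1 (mod 89).

1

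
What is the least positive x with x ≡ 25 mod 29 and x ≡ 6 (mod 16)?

Since 16·20 ≡ 1 (mod 29), take x = 6 + 16·((25−6)·20 mod 29) = 6 + 16·3 = 54.
Check: 54 mod 29 = 25, 54 mod 16 = 6.

54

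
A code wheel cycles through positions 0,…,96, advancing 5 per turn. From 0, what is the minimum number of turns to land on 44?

5⁻¹ ≡ 39 (mod 97) because 5·39 = 195 = 2·97 + 1.
Multiplying both sides by 39: x ≡ 39·44 = 1716 ≡ 67 (mod 97).
Check: 5·67 = 335 = 3·97 + 44.

67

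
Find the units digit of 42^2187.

The units digit of 42^n cycles with period 4: 2, 4, 8, 6, …
2187 leaves remainder 3 on division by 4, so 42^2187 ends in 8.

8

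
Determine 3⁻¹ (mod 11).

4

11 = 3·3 + 2
3 = 1·2 + 1
2 = 2·1 + 0
Back-substituting gives 3·4 ≡ 1 (mod 11).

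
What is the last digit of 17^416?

1

The units digit of 17^n cycles with period 4: 7, 9, 3, 1, …
416 leaves remainder 0 on division by 4, so 17^416 ends in 1.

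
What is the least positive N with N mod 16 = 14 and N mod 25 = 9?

334

x ≡ 14 (mod 16) gives x ∈ {14, 30, 46, 62, 78, 94, 110, 126, …}.
The first of these with x mod 25 = 9 is 334.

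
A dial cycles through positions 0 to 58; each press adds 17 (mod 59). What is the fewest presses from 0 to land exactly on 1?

7

59 = 3·17 + 8
17 = 2·8 + 1
8 = 8·1 + 0
Back-substituting gives 17·7 ≡ 1 (mod 59).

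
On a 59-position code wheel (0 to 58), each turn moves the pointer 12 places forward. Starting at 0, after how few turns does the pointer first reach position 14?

11

12⁻¹ ≡ 5 (mod 59) because 12·5 = 60 = 1·59 + 1.
Multiplying both sides by 5: x ≡ 5·14 = 70 ≡ 11 (mod 59).
Check: 12·11 = 132 = 2·59 + 14.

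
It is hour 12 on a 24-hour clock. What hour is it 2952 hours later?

12

2952 = 123·24 + 0, so 2952 mod 24 = 0.
(12 + 0) mod 24 = 12.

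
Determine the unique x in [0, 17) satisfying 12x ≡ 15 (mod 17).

12⁻¹ ≡ 10 (mod 17) because 12·10 = 120 = 7·17 + 1.
Multiplying both sides by 10: x ≡ 10·15 = 150 ≡ 14 (mod 17).
Check: 12·14 = 168 = 9·17 + 15.

14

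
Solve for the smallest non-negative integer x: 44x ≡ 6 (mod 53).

17

The inverse of 44 mod 53 is 47 (since 44·47 = 2068 ≡ 1).
So x ≡ 47·6 = 282 ≡ 17 (mod 53).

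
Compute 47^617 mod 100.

By repeated squaring mod 100: 47^1≡47, 47^2≡9, 47^4≡81, 47^8≡61, 47^16≡21, 47^32≡41, 47^64≡81, 47^128≡61, 47^256≡21, 47^512≡41.
617 = 1 + 8 + 32 + 64 + 512, so 47^617 ≡ 47·61·41·81·41 ≡ 87 (mod 100).

87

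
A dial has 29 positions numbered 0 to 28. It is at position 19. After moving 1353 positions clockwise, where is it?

9

Dividing 1353 by 29 gives quotient 46 and remainder 19.
(19 + 19) mod 29 = 9.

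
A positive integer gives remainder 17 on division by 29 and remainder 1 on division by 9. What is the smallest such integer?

Since 9·13 ≡ 1 (mod 29), take x = 1 + 9·((17−1)·13 mod 29) = 1 + 9·5 = 46.
Check: 46 mod 29 = 17, 46 mod 9 = 1.

46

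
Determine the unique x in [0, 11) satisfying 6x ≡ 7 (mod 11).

The inverse of 6 mod 11 is 2 (since 6·2 = 12 ≡ 1).
So x ≡ 2·7 = 14 ≡ 3 (mod 11).

3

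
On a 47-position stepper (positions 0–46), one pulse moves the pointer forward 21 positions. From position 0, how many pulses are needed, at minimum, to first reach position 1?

47 = 2·21 + 5
21 = 4·5 + 1
5 = 5·1 + 0
Back-substituting gives 21·9 ≡ 1 (mod 47).

9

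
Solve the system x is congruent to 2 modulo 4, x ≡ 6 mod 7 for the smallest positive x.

Since 7·3 ≡ 1 (mod 4), take x = 6 + 7·((2−6)·3 mod 4) = 6 + 7·0 = 6.
Check: 6 mod 4 = 2, 6 mod 7 = 6.

6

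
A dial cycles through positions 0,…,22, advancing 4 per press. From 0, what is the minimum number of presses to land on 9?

8

The inverse of 4 mod 23 is 6 (since 4·6 = 24 ≡ 1).
So x ≡ 6·9 = 54 ≡ 8 (mod 23).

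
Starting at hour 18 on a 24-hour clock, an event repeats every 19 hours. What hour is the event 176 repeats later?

2

176·19 = 3344.
3344 mod 24 = 8 (since 139·24 = 3336).
(18 + 8) mod 24 = 2.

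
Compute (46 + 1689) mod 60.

Dividing 1689 by 60 gives quotient 28 and remainder 9.
(46 + 9) mod 60 = 55.

55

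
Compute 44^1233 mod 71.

Successive squares of 44 mod 71: 44^1≡44, 44^2≡19, 44^4≡6, 44^8≡36, 44^16≡18, 44^32≡40, 44^64≡38, 44^128≡24, 44^256≡8, 44^512≡64, 44^1024≡49.
Since 1233 = 1 + 16 + 64 + 128 + 1024 in binary, 44^1233 ≡ 44·18·38·24·49 ≡ 35 (mod 71).

35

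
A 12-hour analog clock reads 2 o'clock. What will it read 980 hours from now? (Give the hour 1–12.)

Dividing 980 by 12 gives quotient 81 and remainder 8.
2 + 8 → 10 on a 12-hour dial.

10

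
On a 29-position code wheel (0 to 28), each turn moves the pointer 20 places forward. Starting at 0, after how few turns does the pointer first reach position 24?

7

The inverse of 20 mod 29 is 16 (since 20·16 = 320 ≡ 1).
Multiplying both sides by 16: x ≡ 16·24 = 384 ≡ 7 (mod 29).
Check: 20·7 = 140 = 4·29 + 24.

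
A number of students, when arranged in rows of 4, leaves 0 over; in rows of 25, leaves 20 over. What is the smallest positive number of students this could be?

20

x ≡ 0 (mod 4) gives x ∈ {0, 4, 8, 12, 16, 20}.
The first of these with x mod 25 = 20 is 20.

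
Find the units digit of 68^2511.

Powers of 8 mod 10 repeat with period 4: 8, 4, 2, 6.
2511 mod 4 = 3, so the last digit matches 8^3 = 2.

2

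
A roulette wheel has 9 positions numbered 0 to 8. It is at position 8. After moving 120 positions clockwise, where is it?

Dividing 120 by 9 gives quotient 13 and remainder 3.
(8 + 3) mod 9 = 2.

2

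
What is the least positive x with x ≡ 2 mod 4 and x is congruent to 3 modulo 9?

30

x ≡ 2 (mod 4) gives x ∈ {2, 6, 10, 14, 18, 22, 26, 30}.
The first of these with x mod 9 = 3 is 30.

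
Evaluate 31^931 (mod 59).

By repeated squaring mod 59: 31^1≡31, 31^2≡17, 31^4≡53, 31^8≡36, 31^16≡57, 31^32≡4, 31^64≡16, 31^128≡20, 31^256≡46, 31^512≡51.
Since 931 = 1 + 2 + 32 + 128 + 256 + 512 in binary, 31^931 ≡ 31·17·4·20·46·51 ≡ 55 (mod 59).

55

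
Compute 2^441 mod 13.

5

Square-and-reduce mod 13: 2^1≡2, 2^2≡4, 2^4≡3, 2^8≡9, 2^16≡3, 2^32≡9, 2^64≡3, 2^128≡9, 2^256≡3.
441 = 1 + 8 + 16 + 32 + 128 + 256, so 2^441 ≡ 2·9·3·9·9·3 ≡ 5 (mod 13).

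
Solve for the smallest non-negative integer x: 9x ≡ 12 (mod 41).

9⁻¹ ≡ 32 (mod 41) because 9·32 = 288 = 7·41 + 1.
Multiplying both sides by 32: x ≡ 32·12 = 384 ≡ 15 (mod 41).

15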